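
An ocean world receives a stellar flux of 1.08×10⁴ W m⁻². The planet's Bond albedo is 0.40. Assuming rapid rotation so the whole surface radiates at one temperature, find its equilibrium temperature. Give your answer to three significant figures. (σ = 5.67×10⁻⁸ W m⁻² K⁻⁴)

Energy balance: absorbed = emitted ⇒ πR²·S(1−A) = 4πR²·σT_eq⁴, so T_eq⁴ = S(1−A)/(4σ).
T_eq = [1.08×10⁴ × 0.60 / (4 × 5.67×10⁻⁸)]^(1/4) = (2.86×10¹⁰)^(1/4) = 411 K.

T_eq ≈ 411 K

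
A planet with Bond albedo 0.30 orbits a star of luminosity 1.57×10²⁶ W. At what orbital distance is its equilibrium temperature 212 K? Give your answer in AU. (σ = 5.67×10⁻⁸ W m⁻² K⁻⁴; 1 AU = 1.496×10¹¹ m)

d ≈ 0.924 AU

From T_eq⁴ = L(1−A)/(16πσd²): d = √[L(1−A)/(16πσT_eq⁴)].
d = √[1.57×10²⁶ × 0.70 / (16π × 5.67×10⁻⁸ × (212)⁴)] = 1.38×10¹¹ m = 0.924 AU.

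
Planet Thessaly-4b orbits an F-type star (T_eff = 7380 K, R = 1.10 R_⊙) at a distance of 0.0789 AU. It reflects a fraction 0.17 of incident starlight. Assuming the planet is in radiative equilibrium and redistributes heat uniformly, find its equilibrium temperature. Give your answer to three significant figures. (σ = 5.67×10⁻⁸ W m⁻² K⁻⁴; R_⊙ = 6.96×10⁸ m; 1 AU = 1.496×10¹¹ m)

R_⋆ = 1.10 × 6.96×10⁸ = 7.66×10⁸ m.
d = 0.0789 AU = 1.18×10¹⁰ m.
L = 4πR_⋆²σT_⋆⁴ = 4π(7.66×10⁸)² × 5.67×10⁻⁸ × (7380)⁴ = 1.24×10²⁷ W.
S = L/(4πd²) = 7.08×10⁵ W m⁻².
Energy balance: absorbed = emitted ⇒ πR²·S(1−A) = 4πR²·σT_eq⁴, so T_eq⁴ = S(1−A)/(4σ).
T_eq = [7.08×10⁵ × 0.83 / (4 × 5.67×10⁻⁸)]^(1/4) = (2.59×10¹²)^(1/4) = 1270 K.

T_eq ≈ 1270 K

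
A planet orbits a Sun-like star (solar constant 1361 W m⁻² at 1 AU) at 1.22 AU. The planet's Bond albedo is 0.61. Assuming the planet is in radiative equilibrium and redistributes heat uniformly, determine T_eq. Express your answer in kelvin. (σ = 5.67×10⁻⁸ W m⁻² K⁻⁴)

Flux at 1.22 AU: S = 1361/1.22² = 914 W m⁻².
Energy balance: absorbed = emitted ⇒ πR²·S(1−A) = 4πR²·σT_eq⁴, so T_eq⁴ = S(1−A)/(4σ).
T_eq = [914 × 0.39 / (4 × 5.67×10⁻⁸)]^(1/4) = (1.57×10⁹)^(1/4) = 199 K.

T_eq ≈ 199 K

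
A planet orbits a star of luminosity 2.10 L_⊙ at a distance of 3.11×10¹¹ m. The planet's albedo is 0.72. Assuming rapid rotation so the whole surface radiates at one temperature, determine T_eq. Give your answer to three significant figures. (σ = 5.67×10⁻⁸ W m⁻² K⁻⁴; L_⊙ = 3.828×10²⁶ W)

L = 2.10 × 3.828×10²⁶ = 8.04×10²⁶ W.
Flux: S = L/(4πd²) = 8.04×10²⁶/(4π×(3.11×10¹¹)²) = 661 W m⁻².
Energy balance: absorbed = emitted ⇒ πR²·S(1−A) = 4πR²·σT_eq⁴, so T_eq⁴ = S(1−A)/(4σ).
T_eq = [661 × 0.28 / (4 × 5.67×10⁻⁸)]^(1/4) = (8.17×10⁸)^(1/4) = 169 K.

T_eq ≈ 169 K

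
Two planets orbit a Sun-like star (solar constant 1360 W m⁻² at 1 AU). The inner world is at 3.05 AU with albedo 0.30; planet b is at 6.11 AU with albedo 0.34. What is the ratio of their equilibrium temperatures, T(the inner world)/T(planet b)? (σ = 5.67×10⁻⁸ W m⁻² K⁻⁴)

T₁/T₂ ≈ 1.436

T_eq = [S₀(1−A)/(4σd²)]^(1/4), so T ∝ (1−A)^(1/4) / √d.
T₁ = [1360×0.70/(4×5.67×10⁻⁸×3.05²)]^(1/4) = 145.75 K.
T₂ = [1360×0.66/(4×5.67×10⁻⁸×6.11²)]^(1/4) = 101.47 K.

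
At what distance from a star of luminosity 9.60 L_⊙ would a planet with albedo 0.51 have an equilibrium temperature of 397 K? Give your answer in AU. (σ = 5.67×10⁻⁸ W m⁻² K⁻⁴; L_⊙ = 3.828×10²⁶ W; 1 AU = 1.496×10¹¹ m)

d ≈ 1.07 AU

L = 9.60 × 3.828×10²⁶ = 3.67×10²⁷ W.
From T_eq⁴ = L(1−A)/(16πσd²): d = √[L(1−A)/(16πσT_eq⁴)].
d = √[3.67×10²⁷ × 0.49 / (16π × 5.67×10⁻⁸ × (397)⁴)] = 1.59×10¹¹ m = 1.07 AU.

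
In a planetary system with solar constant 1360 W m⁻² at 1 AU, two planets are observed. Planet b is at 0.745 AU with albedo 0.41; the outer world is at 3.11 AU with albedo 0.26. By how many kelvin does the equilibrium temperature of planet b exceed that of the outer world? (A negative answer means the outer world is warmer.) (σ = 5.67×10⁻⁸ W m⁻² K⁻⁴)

T_eq = [S₀(1−A)/(4σd²)]^(1/4), so T ∝ (1−A)^(1/4) / √d.
T₁ = [1360×0.59/(4×5.67×10⁻⁸×0.745²)]^(1/4) = 282.56 K.
T₂ = [1360×0.74/(4×5.67×10⁻⁸×3.11²)]^(1/4) = 146.35 K.

ΔT ≈ 136.2 K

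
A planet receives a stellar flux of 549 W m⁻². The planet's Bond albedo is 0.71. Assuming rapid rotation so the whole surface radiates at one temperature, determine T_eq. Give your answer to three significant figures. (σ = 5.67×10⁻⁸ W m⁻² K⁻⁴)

T_eq ≈ 163 K

Energy balance: absorbed = emitted ⇒ πR²·S(1−A) = 4πR²·σT_eq⁴, so T_eq⁴ = S(1−A)/(4σ).
T_eq = [549 × 0.29 / (4 × 5.67×10⁻⁸)]^(1/4) = (7.02×10⁸)^(1/4) = 163 K.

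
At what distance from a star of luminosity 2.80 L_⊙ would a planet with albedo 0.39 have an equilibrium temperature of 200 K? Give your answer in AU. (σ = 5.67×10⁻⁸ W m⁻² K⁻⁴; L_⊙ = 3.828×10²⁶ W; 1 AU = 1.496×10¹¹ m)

d ≈ 2.53 AU

L = 2.80 × 3.828×10²⁶ = 1.07×10²⁷ W.
From T_eq⁴ = L(1−A)/(16πσd²): d = √[L(1−A)/(16πσT_eq⁴)].
d = √[1.07×10²⁷ × 0.61 / (16π × 5.67×10⁻⁸ × (200)⁴)] = 3.79×10¹¹ m = 2.53 AU.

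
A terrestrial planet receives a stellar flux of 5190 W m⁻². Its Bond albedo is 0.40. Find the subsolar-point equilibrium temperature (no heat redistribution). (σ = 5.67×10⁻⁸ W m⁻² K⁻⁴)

At the subsolar point the surface absorbs S(1−A) and emits σT⁴ per unit area — no factor of 4, since only the local patch is in balance.
T = [5190 × 0.60 / 5.67×10⁻⁸]^(1/4) = (5.49×10¹⁰)^(1/4) = 484 K.

T_ss ≈ 484 K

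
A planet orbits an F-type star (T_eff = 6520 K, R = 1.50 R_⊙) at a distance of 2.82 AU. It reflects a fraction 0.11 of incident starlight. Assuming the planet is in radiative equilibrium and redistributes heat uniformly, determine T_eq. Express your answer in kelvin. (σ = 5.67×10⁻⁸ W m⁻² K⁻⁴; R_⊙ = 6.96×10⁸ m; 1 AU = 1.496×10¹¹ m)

R_⋆ = 1.50 × 6.96×10⁸ = 1.04×10⁹ m.
d = 2.82 AU = 4.22×10¹¹ m.
L = 4πR_⋆²σT_⋆⁴ = 4π(1.04×10⁹)² × 5.67×10⁻⁸ × (6520)⁴ = 1.40×10²⁷ W.
S = L/(4πd²) = 627 W m⁻².
Energy balance: absorbed = emitted ⇒ πR²·S(1−A) = 4πR²·σT_eq⁴, so T_eq⁴ = S(1−A)/(4σ).
T_eq = [627 × 0.89 / (4 × 5.67×10⁻⁸)]^(1/4) = (2.46×10⁹)^(1/4) = 223 K.

T_eq ≈ 223 K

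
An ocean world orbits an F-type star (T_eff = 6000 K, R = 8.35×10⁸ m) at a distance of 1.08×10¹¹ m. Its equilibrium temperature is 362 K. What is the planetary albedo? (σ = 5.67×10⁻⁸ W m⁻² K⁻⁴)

L = 4πR_⋆²σT_⋆⁴ = 4π(8.35×10⁸)² × 5.67×10⁻⁸ × (6000)⁴ = 6.44×10²⁶ W.
S = L/(4πd²) = 4390 W m⁻².
From T_eq⁴ = S(1−A)/(4σ): 1−A = 4σT_eq⁴/S.
1−A = 4 × 5.67×10⁻⁸ × (362)⁴ / 4390 = 0.887.

A ≈ 0.11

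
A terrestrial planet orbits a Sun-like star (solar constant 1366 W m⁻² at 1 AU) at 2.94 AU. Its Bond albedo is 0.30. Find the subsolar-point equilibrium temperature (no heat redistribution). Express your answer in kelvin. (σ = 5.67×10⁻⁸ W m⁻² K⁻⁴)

Flux at 2.94 AU: S = 1366/2.94² = 158 W m⁻².
At the subsolar point the surface absorbs S(1−A) and emits σT⁴ per unit area — no factor of 4, since only the local patch is in balance.
T = [158 × 0.70 / 5.67×10⁻⁸]^(1/4) = (1.95×10⁹)^(1/4) = 210 K.

T_ss ≈ 210 K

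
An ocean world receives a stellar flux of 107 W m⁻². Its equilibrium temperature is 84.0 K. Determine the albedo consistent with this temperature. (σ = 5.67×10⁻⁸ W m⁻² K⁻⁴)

From T_eq⁴ = S(1−A)/(4σ): 1−A = 4σT_eq⁴/S.
1−A = 4 × 5.67×10⁻⁸ × (84.0)⁴ / 107 = 0.106.

A ≈ 0.89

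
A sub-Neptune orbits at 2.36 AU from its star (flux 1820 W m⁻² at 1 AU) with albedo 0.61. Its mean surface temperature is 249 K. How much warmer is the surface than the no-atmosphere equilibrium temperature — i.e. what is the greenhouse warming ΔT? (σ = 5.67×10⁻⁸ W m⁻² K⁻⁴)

ΔT ≈ 95.0 K

S = 1820/2.36² = 326.8 W m⁻².
T_eq = [S(1−A)/(4σ)]^(1/4) = [326.8×0.39/(4×5.67×10⁻⁸)]^(1/4) = 154.0 K.
ΔT = T_surf − T_eq = 249 − 154.0.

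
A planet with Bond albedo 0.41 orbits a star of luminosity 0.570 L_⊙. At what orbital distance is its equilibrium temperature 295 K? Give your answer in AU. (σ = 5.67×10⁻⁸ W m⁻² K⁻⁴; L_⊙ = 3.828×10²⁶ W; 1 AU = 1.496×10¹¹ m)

d ≈ 0.516 AU

L = 0.570 × 3.828×10²⁶ = 2.18×10²⁶ W.
From T_eq⁴ = L(1−A)/(16πσd²): d = √[L(1−A)/(16πσT_eq⁴)].
d = √[2.18×10²⁶ × 0.59 / (16π × 5.67×10⁻⁸ × (295)⁴)] = 7.72×10¹⁰ m = 0.516 AU.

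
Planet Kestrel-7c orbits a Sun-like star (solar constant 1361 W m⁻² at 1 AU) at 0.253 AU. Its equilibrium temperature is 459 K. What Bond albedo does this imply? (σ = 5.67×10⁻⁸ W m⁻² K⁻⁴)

Flux at 0.253 AU: S = 1361/0.253² = 2.13×10⁴ W m⁻².
From T_eq⁴ = S(1−A)/(4σ): 1−A = 4σT_eq⁴/S.
1−A = 4 × 5.67×10⁻⁸ × (459)⁴ / 2.13×10⁴ = 0.473.

A ≈ 0.53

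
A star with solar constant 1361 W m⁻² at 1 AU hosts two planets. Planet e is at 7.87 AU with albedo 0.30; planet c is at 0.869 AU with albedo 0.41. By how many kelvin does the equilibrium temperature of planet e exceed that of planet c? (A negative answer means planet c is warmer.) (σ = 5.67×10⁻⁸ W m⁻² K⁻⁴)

ΔT ≈ -170.9 K

T_eq = [S₀(1−A)/(4σd²)]^(1/4), so T ∝ (1−A)^(1/4) / √d.
T₁ = [1361×0.70/(4×5.67×10⁻⁸×7.87²)]^(1/4) = 90.75 K.
T₂ = [1361×0.59/(4×5.67×10⁻⁸×0.869²)]^(1/4) = 261.67 K.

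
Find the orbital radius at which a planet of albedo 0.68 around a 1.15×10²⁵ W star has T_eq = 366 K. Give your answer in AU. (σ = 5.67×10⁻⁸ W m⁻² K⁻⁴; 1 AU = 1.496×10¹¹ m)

From T_eq⁴ = L(1−A)/(16πσd²): d = √[L(1−A)/(16πσT_eq⁴)].
d = √[1.15×10²⁵ × 0.32 / (16π × 5.67×10⁻⁸ × (366)⁴)] = 8.48×10⁹ m = 0.0567 AU.

d ≈ 0.0567 AU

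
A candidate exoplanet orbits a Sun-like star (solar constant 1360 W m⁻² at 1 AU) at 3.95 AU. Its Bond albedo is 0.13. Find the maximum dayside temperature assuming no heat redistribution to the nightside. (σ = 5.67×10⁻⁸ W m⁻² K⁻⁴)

T_ss ≈ 191 K

Flux at 3.95 AU: S = 1360/3.95² = 87.2 W m⁻².
With no redistribution each surface element balances locally: S(1−A) = σT⁴.
T = [87.2 × 0.87 / 5.67×10⁻⁸]^(1/4) = (1.34×10⁹)^(1/4) = 191 K.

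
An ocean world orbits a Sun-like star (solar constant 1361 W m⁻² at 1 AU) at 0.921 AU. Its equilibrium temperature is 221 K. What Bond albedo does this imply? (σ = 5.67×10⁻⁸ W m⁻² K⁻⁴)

A ≈ 0.66

Flux at 0.921 AU: S = 1361/0.921² = 1600 W m⁻².
From T_eq⁴ = S(1−A)/(4σ): 1−A = 4σT_eq⁴/S.
1−A = 4 × 5.67×10⁻⁸ × (221)⁴ / 1600 = 0.337.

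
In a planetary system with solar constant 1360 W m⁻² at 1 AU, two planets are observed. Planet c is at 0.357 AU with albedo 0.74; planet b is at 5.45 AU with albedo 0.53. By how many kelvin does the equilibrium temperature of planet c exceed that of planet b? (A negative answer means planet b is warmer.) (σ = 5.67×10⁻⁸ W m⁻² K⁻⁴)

T_eq = [S₀(1−A)/(4σd²)]^(1/4), so T ∝ (1−A)^(1/4) / √d.
T₁ = [1360×0.26/(4×5.67×10⁻⁸×0.357²)]^(1/4) = 332.57 K.
T₂ = [1360×0.47/(4×5.67×10⁻⁸×5.45²)]^(1/4) = 98.70 K.

ΔT ≈ 233.9 K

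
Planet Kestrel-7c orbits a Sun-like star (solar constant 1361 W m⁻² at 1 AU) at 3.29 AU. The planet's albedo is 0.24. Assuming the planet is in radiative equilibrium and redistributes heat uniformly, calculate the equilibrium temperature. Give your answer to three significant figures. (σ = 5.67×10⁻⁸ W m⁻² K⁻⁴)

Flux at 3.29 AU: S = 1361/3.29² = 126 W m⁻².
Energy balance: absorbed = emitted ⇒ πR²·S(1−A) = 4πR²·σT_eq⁴, so T_eq⁴ = S(1−A)/(4σ).
T_eq = [126 × 0.76 / (4 × 5.67×10⁻⁸)]^(1/4) = (4.21×10⁸)^(1/4) = 143 K.

T_eq ≈ 143 K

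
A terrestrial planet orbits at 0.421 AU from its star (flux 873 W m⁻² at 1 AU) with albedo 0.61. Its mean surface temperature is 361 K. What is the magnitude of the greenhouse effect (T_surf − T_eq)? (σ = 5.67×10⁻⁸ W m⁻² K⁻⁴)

ΔT ≈ 57.6 K

S = 873/0.421² = 4925 W m⁻².
T_eq = [S(1−A)/(4σ)]^(1/4) = [4925×0.39/(4×5.67×10⁻⁸)]^(1/4) = 303.4 K.
ΔT = T_surf − T_eq = 361 − 303.4.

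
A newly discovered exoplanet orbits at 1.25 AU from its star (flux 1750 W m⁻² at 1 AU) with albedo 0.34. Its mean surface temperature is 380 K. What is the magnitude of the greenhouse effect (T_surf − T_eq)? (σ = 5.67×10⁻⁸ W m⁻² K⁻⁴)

ΔT ≈ 141.1 K

S = 1750/1.25² = 1120 W m⁻².
T_eq = [S(1−A)/(4σ)]^(1/4) = [1120×0.66/(4×5.67×10⁻⁸)]^(1/4) = 238.9 K.
ΔT = T_surf − T_eq = 380 − 238.9.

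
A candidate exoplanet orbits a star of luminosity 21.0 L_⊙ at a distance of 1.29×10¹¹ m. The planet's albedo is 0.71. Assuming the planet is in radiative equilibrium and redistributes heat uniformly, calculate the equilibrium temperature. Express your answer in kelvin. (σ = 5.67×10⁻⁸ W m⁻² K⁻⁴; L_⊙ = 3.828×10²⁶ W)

L = 21.0 × 3.828×10²⁶ = 8.04×10²⁷ W.
Flux: S = L/(4πd²) = 8.04×10²⁷/(4π×(1.29×10¹¹)²) = 3.84×10⁴ W m⁻².
Energy balance: absorbed = emitted ⇒ πR²·S(1−A) = 4πR²·σT_eq⁴, so T_eq⁴ = S(1−A)/(4σ).
T_eq = [3.84×10⁴ × 0.29 / (4 × 5.67×10⁻⁸)]^(1/4) = (4.92×10¹⁰)^(1/4) = 471 K.

T_eq ≈ 471 K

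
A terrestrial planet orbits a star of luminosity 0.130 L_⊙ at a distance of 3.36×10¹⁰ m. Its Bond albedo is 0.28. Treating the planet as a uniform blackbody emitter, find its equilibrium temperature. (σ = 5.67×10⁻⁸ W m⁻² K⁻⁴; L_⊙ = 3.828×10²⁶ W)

T_eq ≈ 325 K

L = 0.130 × 3.828×10²⁶ = 4.98×10²⁵ W.
Flux: S = L/(4πd²) = 4.98×10²⁵/(4π×(3.36×10¹⁰)²) = 3510 W m⁻².
Energy balance: absorbed = emitted ⇒ πR²·S(1−A) = 4πR²·σT_eq⁴, so T_eq⁴ = S(1−A)/(4σ).
T_eq = [3510 × 0.72 / (4 × 5.67×10⁻⁸)]^(1/4) = (1.11×10¹⁰)^(1/4) = 325 K.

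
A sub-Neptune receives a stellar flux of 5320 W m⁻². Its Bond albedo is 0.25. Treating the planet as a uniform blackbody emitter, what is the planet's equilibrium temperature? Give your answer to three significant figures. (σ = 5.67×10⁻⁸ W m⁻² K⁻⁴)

T_eq ≈ 364 K

Energy balance: absorbed = emitted ⇒ πR²·S(1−A) = 4πR²·σT_eq⁴, so T_eq⁴ = S(1−A)/(4σ).
T_eq = [5320 × 0.75 / (4 × 5.67×10⁻⁸)]^(1/4) = (1.76×10¹⁰)^(1/4) = 364 K.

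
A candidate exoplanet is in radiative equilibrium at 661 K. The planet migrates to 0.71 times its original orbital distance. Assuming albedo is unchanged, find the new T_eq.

T_eq ∝ L^(1/4) · d^(−1/2).
T′ = 661 / 0.71^(1/2) = 784 K.

T_eq ≈ 784 K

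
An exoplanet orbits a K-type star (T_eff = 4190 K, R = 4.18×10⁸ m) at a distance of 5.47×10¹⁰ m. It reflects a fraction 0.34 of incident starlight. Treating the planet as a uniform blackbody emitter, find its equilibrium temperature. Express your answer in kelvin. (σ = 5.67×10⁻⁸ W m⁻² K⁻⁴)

T_eq ≈ 233 K

L = 4πR_⋆²σT_⋆⁴ = 4π(4.18×10⁸)² × 5.67×10⁻⁸ × (4190)⁴ = 3.84×10²⁵ W.
S = L/(4πd²) = 1020 W m⁻².
Energy balance: absorbed = emitted ⇒ πR²·S(1−A) = 4πR²·σT_eq⁴, so T_eq⁴ = S(1−A)/(4σ).
T_eq = [1020 × 0.66 / (4 × 5.67×10⁻⁸)]^(1/4) = (2.97×10⁹)^(1/4) = 233 K.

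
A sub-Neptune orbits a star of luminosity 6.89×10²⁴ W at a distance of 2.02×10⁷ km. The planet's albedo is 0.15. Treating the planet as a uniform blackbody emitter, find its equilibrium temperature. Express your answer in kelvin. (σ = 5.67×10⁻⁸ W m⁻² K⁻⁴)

T_eq ≈ 266 K

d = 2.02×10⁷ km = 2.02×10¹⁰ m.
Flux: S = L/(4πd²) = 6.89×10²⁴/(4π×(2.02×10¹⁰)²) = 1340 W m⁻².
Energy balance: absorbed = emitted ⇒ πR²·S(1−A) = 4πR²·σT_eq⁴, so T_eq⁴ = S(1−A)/(4σ).
T_eq = [1340 × 0.85 / (4 × 5.67×10⁻⁸)]^(1/4) = (5.04×10⁹)^(1/4) = 266 K.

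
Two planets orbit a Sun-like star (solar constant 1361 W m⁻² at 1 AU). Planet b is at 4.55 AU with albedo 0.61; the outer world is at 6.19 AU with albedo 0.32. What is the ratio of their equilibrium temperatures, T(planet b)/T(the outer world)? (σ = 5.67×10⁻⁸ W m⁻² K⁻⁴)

T₁/T₂ ≈ 1.015

T_eq = [S₀(1−A)/(4σd²)]^(1/4), so T ∝ (1−A)^(1/4) / √d.
T₁ = [1361×0.39/(4×5.67×10⁻⁸×4.55²)]^(1/4) = 103.11 K.
T₂ = [1361×0.68/(4×5.67×10⁻⁸×6.19²)]^(1/4) = 101.59 K.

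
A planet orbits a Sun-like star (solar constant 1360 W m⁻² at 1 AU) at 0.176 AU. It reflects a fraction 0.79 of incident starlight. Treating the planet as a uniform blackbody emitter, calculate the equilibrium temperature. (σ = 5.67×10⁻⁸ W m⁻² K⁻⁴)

Flux at 0.176 AU: S = 1360/0.176² = 4.39×10⁴ W m⁻².
Energy balance: absorbed = emitted ⇒ πR²·S(1−A) = 4πR²·σT_eq⁴, so T_eq⁴ = S(1−A)/(4σ).
T_eq = [4.39×10⁴ × 0.21 / (4 × 5.67×10⁻⁸)]^(1/4) = (4.07×10¹⁰)^(1/4) = 449 K.

T_eq ≈ 449 K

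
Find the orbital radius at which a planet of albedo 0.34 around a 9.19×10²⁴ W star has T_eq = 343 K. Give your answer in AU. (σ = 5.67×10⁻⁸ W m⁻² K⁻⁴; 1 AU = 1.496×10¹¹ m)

d ≈ 0.0829 AU

From T_eq⁴ = L(1−A)/(16πσd²): d = √[L(1−A)/(16πσT_eq⁴)].
d = √[9.19×10²⁴ × 0.66 / (16π × 5.67×10⁻⁸ × (343)⁴)] = 1.24×10¹⁰ m = 0.0829 AU.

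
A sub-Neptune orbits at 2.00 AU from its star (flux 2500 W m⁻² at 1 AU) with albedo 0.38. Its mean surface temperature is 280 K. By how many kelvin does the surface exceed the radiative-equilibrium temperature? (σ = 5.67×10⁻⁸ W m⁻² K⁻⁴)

ΔT ≈ 76.7 K

S = 2500/2.00² = 625.0 W m⁻².
T_eq = [S(1−A)/(4σ)]^(1/4) = [625.0×0.62/(4×5.67×10⁻⁸)]^(1/4) = 203.3 K.
ΔT = T_surf − T_eq = 280 − 203.3.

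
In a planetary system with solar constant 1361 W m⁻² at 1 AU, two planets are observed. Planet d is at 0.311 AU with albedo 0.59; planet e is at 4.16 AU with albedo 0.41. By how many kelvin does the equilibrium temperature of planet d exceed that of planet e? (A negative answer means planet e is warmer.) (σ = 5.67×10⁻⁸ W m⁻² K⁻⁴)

T_eq = [S₀(1−A)/(4σd²)]^(1/4), so T ∝ (1−A)^(1/4) / √d.
T₁ = [1361×0.41/(4×5.67×10⁻⁸×0.311²)]^(1/4) = 399.36 K.
T₂ = [1361×0.59/(4×5.67×10⁻⁸×4.16²)]^(1/4) = 119.60 K.

ΔT ≈ 279.8 K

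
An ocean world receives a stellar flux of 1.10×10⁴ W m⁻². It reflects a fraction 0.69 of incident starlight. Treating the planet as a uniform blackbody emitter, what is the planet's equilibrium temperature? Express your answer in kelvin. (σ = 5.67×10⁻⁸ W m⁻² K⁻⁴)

Energy balance: absorbed = emitted ⇒ πR²·S(1−A) = 4πR²·σT_eq⁴, so T_eq⁴ = S(1−A)/(4σ).
T_eq = [1.10×10⁴ × 0.31 / (4 × 5.67×10⁻⁸)]^(1/4) = (1.50×10¹⁰)^(1/4) = 350 K.

T_eq ≈ 350 K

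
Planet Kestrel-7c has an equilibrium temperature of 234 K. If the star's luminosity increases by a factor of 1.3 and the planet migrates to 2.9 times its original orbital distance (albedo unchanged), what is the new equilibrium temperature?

T_eq ≈ 147 K

T_eq ∝ L^(1/4) · d^(−1/2).
T′ = 234 × 1.3^(1/4) / 2.9^(1/2) = 147 K.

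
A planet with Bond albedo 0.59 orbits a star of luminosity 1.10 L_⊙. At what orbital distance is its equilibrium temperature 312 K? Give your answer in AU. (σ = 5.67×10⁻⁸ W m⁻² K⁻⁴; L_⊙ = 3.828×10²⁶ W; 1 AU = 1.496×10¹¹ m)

d ≈ 0.534 AU

L = 1.10 × 3.828×10²⁶ = 4.21×10²⁶ W.
From T_eq⁴ = L(1−A)/(16πσd²): d = √[L(1−A)/(16πσT_eq⁴)].
d = √[4.21×10²⁶ × 0.41 / (16π × 5.67×10⁻⁸ × (312)⁴)] = 8.00×10¹⁰ m = 0.534 AU.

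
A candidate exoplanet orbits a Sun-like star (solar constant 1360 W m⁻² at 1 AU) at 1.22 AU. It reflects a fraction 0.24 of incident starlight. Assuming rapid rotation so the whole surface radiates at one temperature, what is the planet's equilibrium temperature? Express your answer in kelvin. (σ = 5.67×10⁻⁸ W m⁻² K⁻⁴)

T_eq ≈ 235 K

Flux at 1.22 AU: S = 1360/1.22² = 914 W m⁻².
Energy balance: absorbed = emitted ⇒ πR²·S(1−A) = 4πR²·σT_eq⁴, so T_eq⁴ = S(1−A)/(4σ).
T_eq = [914 × 0.76 / (4 × 5.67×10⁻⁸)]^(1/4) = (3.06×10⁹)^(1/4) = 235 K.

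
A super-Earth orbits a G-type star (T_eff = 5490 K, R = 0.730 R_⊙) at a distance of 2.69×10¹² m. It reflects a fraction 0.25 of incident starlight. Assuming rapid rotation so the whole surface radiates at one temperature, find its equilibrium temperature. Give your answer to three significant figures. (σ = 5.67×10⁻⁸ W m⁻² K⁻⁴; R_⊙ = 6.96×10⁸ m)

T_eq ≈ 49.6 K

R_⋆ = 0.730 × 6.96×10⁸ = 5.08×10⁸ m.
L = 4πR_⋆²σT_⋆⁴ = 4π(5.08×10⁸)² × 5.67×10⁻⁸ × (5490)⁴ = 1.67×10²⁶ W.
S = L/(4πd²) = 1.84 W m⁻².
Energy balance: absorbed = emitted ⇒ πR²·S(1−A) = 4πR²·σT_eq⁴, so T_eq⁴ = S(1−A)/(4σ).
T_eq = [1.84 × 0.75 / (4 × 5.67×10⁻⁸)]^(1/4) = (6.08×10⁶)^(1/4) = 49.6 K.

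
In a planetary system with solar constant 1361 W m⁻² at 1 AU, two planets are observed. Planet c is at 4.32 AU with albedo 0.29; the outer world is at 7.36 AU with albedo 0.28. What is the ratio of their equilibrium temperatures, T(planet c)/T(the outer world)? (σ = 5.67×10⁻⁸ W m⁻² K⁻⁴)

T_eq = [S₀(1−A)/(4σd²)]^(1/4), so T ∝ (1−A)^(1/4) / √d.
T₁ = [1361×0.71/(4×5.67×10⁻⁸×4.32²)]^(1/4) = 122.92 K.
T₂ = [1361×0.72/(4×5.67×10⁻⁸×7.36²)]^(1/4) = 94.50 K.

T₁/T₂ ≈ 1.301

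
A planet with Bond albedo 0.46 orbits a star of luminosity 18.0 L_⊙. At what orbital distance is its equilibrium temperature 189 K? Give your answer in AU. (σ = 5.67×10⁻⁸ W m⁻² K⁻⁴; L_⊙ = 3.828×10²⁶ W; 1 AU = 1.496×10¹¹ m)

L = 18.0 × 3.828×10²⁶ = 6.89×10²⁷ W.
From T_eq⁴ = L(1−A)/(16πσd²): d = √[L(1−A)/(16πσT_eq⁴)].
d = √[6.89×10²⁷ × 0.54 / (16π × 5.67×10⁻⁸ × (189)⁴)] = 1.01×10¹² m = 6.76 AU.

d ≈ 6.76 AU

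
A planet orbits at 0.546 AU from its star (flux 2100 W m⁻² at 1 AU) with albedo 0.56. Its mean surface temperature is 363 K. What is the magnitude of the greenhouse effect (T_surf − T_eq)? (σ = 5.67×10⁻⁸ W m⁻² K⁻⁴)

ΔT ≈ 21.1 K

S = 2100/0.546² = 7044 W m⁻².
T_eq = [S(1−A)/(4σ)]^(1/4) = [7044×0.44/(4×5.67×10⁻⁸)]^(1/4) = 341.9 K.
ΔT = T_surf − T_eq = 363 − 341.9.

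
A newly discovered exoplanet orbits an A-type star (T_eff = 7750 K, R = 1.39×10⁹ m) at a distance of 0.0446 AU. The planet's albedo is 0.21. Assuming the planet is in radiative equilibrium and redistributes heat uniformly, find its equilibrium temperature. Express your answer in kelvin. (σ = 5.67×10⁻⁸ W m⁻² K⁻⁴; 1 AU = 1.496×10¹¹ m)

T_eq ≈ 2360 K

d = 0.0446 AU = 6.67×10⁹ m.
L = 4πR_⋆²σT_⋆⁴ = 4π(1.39×10⁹)² × 5.67×10⁻⁸ × (7750)⁴ = 4.97×10²⁷ W.
S = L/(4πd²) = 8.88×10⁶ W m⁻².
Energy balance: absorbed = emitted ⇒ πR²·S(1−A) = 4πR²·σT_eq⁴, so T_eq⁴ = S(1−A)/(4σ).
T_eq = [8.88×10⁶ × 0.79 / (4 × 5.67×10⁻⁸)]^(1/4) = (3.09×10¹³)^(1/4) = 2360 K.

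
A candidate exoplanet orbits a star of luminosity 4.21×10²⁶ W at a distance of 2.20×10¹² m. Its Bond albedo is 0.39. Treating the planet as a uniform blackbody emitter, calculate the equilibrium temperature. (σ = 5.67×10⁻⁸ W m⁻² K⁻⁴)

Flux: S = L/(4πd²) = 4.21×10²⁶/(4π×(2.20×10¹²)²) = 6.92 W m⁻².
Energy balance: absorbed = emitted ⇒ πR²·S(1−A) = 4πR²·σT_eq⁴, so T_eq⁴ = S(1−A)/(4σ).
T_eq = [6.92 × 0.61 / (4 × 5.67×10⁻⁸)]^(1/4) = (1.86×10⁷)^(1/4) = 65.7 K.

T_eq ≈ 65.7 K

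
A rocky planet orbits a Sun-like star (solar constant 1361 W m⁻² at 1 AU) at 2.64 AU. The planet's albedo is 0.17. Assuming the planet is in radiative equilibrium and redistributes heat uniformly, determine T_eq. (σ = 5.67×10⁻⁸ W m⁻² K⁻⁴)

Flux at 2.64 AU: S = 1361/2.64² = 195 W m⁻².
Energy balance: absorbed = emitted ⇒ πR²·S(1−A) = 4πR²·σT_eq⁴, so T_eq⁴ = S(1−A)/(4σ).
T_eq = [195 × 0.83 / (4 × 5.67×10⁻⁸)]^(1/4) = (7.15×10⁸)^(1/4) = 164 K.

T_eq ≈ 164 K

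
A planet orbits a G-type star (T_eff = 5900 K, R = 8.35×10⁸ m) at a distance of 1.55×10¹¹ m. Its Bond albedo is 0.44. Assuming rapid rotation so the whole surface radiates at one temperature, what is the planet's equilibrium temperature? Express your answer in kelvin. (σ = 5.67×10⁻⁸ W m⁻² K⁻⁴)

T_eq ≈ 265 K

L = 4πR_⋆²σT_⋆⁴ = 4π(8.35×10⁸)² × 5.67×10⁻⁸ × (5900)⁴ = 6.02×10²⁶ W.
S = L/(4πd²) = 1990 W m⁻².
Energy balance: absorbed = emitted ⇒ πR²·S(1−A) = 4πR²·σT_eq⁴, so T_eq⁴ = S(1−A)/(4σ).
T_eq = [1990 × 0.56 / (4 × 5.67×10⁻⁸)]^(1/4) = (4.92×10⁹)^(1/4) = 265 K.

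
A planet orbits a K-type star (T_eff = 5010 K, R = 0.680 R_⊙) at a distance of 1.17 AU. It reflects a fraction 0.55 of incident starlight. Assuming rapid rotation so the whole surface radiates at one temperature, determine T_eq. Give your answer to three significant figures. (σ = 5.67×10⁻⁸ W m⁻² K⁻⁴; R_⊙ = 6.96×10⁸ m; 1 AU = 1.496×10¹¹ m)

T_eq ≈ 151 K

R_⋆ = 0.680 × 6.96×10⁸ = 4.73×10⁸ m.
d = 1.17 AU = 1.75×10¹¹ m.
L = 4πR_⋆²σT_⋆⁴ = 4π(4.73×10⁸)² × 5.67×10⁻⁸ × (5010)⁴ = 1.01×10²⁶ W.
S = L/(4πd²) = 261 W m⁻².
Energy balance: absorbed = emitted ⇒ πR²·S(1−A) = 4πR²·σT_eq⁴, so T_eq⁴ = S(1−A)/(4σ).
T_eq = [261 × 0.45 / (4 × 5.67×10⁻⁸)]^(1/4) = (5.18×10⁸)^(1/4) = 151 K.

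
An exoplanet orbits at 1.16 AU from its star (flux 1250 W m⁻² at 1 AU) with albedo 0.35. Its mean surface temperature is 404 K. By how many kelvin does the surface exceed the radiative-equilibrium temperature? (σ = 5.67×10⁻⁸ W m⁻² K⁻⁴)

ΔT ≈ 176.8 K

S = 1250/1.16² = 929.0 W m⁻².
T_eq = [S(1−A)/(4σ)]^(1/4) = [929.0×0.65/(4×5.67×10⁻⁸)]^(1/4) = 227.2 K.
ΔT = T_surf − T_eq = 404 − 227.2.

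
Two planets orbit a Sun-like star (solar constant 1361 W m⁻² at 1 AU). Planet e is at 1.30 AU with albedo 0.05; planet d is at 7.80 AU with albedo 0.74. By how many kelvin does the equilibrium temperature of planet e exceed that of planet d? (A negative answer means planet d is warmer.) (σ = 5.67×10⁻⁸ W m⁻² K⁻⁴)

T_eq = [S₀(1−A)/(4σd²)]^(1/4), so T ∝ (1−A)^(1/4) / √d.
T₁ = [1361×0.95/(4×5.67×10⁻⁸×1.30²)]^(1/4) = 241.00 K.
T₂ = [1361×0.26/(4×5.67×10⁻⁸×7.80²)]^(1/4) = 71.16 K.

ΔT ≈ 169.8 K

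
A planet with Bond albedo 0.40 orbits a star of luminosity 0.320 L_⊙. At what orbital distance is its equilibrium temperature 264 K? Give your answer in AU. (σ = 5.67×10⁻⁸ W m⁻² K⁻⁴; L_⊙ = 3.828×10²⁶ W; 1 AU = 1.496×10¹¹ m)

d ≈ 0.487 AU

L = 0.320 × 3.828×10²⁶ = 1.22×10²⁶ W.
From T_eq⁴ = L(1−A)/(16πσd²): d = √[L(1−A)/(16πσT_eq⁴)].
d = √[1.22×10²⁶ × 0.60 / (16π × 5.67×10⁻⁸ × (264)⁴)] = 7.29×10¹⁰ m = 0.487 AU.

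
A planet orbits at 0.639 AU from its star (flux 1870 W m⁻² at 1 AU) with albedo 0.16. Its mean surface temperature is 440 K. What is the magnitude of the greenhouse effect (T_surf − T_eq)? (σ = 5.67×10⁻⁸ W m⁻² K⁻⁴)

ΔT ≈ 79.1 K

S = 1870/0.639² = 4580 W m⁻².
T_eq = [S(1−A)/(4σ)]^(1/4) = [4580×0.84/(4×5.67×10⁻⁸)]^(1/4) = 360.9 K.
ΔT = T_surf − T_eq = 440 − 360.9.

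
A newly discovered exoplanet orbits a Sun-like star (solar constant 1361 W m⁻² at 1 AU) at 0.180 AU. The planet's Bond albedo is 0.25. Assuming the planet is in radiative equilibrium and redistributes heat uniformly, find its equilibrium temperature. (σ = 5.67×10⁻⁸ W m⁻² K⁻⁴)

Flux at 0.180 AU: S = 1361/0.180² = 4.20×10⁴ W m⁻².
Energy balance: absorbed = emitted ⇒ πR²·S(1−A) = 4πR²·σT_eq⁴, so T_eq⁴ = S(1−A)/(4σ).
T_eq = [4.20×10⁴ × 0.75 / (4 × 5.67×10⁻⁸)]^(1/4) = (1.39×10¹¹)^(1/4) = 610 K.

T_eq ≈ 610 K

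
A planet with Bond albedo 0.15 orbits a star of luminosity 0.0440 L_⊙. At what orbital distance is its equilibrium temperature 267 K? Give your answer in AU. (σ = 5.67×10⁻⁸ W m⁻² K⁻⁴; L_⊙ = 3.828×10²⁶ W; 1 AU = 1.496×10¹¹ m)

L = 0.0440 × 3.828×10²⁶ = 1.68×10²⁵ W.
From T_eq⁴ = L(1−A)/(16πσd²): d = √[L(1−A)/(16πσT_eq⁴)].
d = √[1.68×10²⁵ × 0.85 / (16π × 5.67×10⁻⁸ × (267)⁴)] = 3.14×10¹⁰ m = 0.210 AU.

d ≈ 0.210 AU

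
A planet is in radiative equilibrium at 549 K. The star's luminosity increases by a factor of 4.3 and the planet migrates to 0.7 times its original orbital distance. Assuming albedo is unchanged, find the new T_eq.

T_eq ∝ L^(1/4) · d^(−1/2).
T′ = 549 × 4.3^(1/4) / 0.7^(1/2) = 945 K.

T_eq ≈ 945 K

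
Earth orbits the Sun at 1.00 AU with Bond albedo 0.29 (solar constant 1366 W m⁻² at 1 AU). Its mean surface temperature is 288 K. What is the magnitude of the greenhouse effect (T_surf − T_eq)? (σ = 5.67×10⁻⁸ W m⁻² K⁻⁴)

ΔT ≈ 32.3 K

S = 1366/1.00² = 1366 W m⁻².
T_eq = [S(1−A)/(4σ)]^(1/4) = [1366×0.71/(4×5.67×10⁻⁸)]^(1/4) = 255.7 K.
ΔT = T_surf − T_eq = 288 − 255.7.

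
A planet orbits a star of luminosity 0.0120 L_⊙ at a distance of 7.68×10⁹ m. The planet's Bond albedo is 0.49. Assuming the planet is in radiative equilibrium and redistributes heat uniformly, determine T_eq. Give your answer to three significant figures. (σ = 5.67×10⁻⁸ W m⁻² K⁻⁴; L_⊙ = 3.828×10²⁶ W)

L = 0.0120 × 3.828×10²⁶ = 4.59×10²⁴ W.
Flux: S = L/(4πd²) = 4.59×10²⁴/(4π×(7.68×10⁹)²) = 6200 W m⁻².
Energy balance: absorbed = emitted ⇒ πR²·S(1−A) = 4πR²·σT_eq⁴, so T_eq⁴ = S(1−A)/(4σ).
T_eq = [6200 × 0.51 / (4 × 5.67×10⁻⁸)]^(1/4) = (1.39×10¹⁰)^(1/4) = 344 K.

T_eq ≈ 344 K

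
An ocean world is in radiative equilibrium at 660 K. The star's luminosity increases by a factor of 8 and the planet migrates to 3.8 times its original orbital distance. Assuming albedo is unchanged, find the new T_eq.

T_eq ∝ L^(1/4) · d^(−1/2).
T′ = 660 × 8^(1/4) / 3.8^(1/2) = 569 K.

T_eq ≈ 569 K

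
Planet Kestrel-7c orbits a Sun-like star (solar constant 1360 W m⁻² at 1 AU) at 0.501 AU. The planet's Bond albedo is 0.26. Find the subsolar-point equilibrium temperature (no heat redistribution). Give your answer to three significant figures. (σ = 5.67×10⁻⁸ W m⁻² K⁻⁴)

Flux at 0.501 AU: S = 1360/0.501² = 5420 W m⁻².
At the subsolar point the surface absorbs S(1−A) and emits σT⁴ per unit area — no factor of 4, since only the local patch is in balance.
T = [5420 × 0.74 / 5.67×10⁻⁸]^(1/4) = (7.07×10¹⁰)^(1/4) = 516 K.

T_ss ≈ 516 K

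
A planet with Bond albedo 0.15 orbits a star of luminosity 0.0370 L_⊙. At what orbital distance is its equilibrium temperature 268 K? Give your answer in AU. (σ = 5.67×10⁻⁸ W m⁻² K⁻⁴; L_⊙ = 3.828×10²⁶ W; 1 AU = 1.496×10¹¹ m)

L = 0.0370 × 3.828×10²⁶ = 1.42×10²⁵ W.
From T_eq⁴ = L(1−A)/(16πσd²): d = √[L(1−A)/(16πσT_eq⁴)].
d = √[1.42×10²⁵ × 0.85 / (16π × 5.67×10⁻⁸ × (268)⁴)] = 2.86×10¹⁰ m = 0.191 AU.

d ≈ 0.191 AU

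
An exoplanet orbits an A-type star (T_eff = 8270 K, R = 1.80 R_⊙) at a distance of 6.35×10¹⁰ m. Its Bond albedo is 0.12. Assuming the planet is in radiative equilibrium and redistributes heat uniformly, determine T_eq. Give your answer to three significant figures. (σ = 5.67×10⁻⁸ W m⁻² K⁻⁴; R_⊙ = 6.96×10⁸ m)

T_eq ≈ 796 K

R_⋆ = 1.80 × 6.96×10⁸ = 1.25×10⁹ m.
L = 4πR_⋆²σT_⋆⁴ = 4π(1.25×10⁹)² × 5.67×10⁻⁸ × (8270)⁴ = 5.23×10²⁷ W.
S = L/(4πd²) = 1.03×10⁵ W m⁻².
Energy balance: absorbed = emitted ⇒ πR²·S(1−A) = 4πR²·σT_eq⁴, so T_eq⁴ = S(1−A)/(4σ).
T_eq = [1.03×10⁵ × 0.88 / (4 × 5.67×10⁻⁸)]^(1/4) = (4.01×10¹¹)^(1/4) = 796 K.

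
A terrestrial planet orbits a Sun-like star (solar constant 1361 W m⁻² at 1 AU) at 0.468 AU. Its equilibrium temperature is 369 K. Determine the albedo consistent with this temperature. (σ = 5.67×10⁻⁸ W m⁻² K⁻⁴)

Flux at 0.468 AU: S = 1361/0.468² = 6210 W m⁻².
From T_eq⁴ = S(1−A)/(4σ): 1−A = 4σT_eq⁴/S.
1−A = 4 × 5.67×10⁻⁸ × (369)⁴ / 6210 = 0.677.

A ≈ 0.32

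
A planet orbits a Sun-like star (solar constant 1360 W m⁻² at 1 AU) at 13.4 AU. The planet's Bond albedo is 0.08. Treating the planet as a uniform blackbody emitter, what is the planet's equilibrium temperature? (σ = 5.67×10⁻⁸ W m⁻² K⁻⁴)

Flux at 13.4 AU: S = 1360/13.4² = 7.57 W m⁻².
Energy balance: absorbed = emitted ⇒ πR²·S(1−A) = 4πR²·σT_eq⁴, so T_eq⁴ = S(1−A)/(4σ).
T_eq = [7.57 × 0.92 / (4 × 5.67×10⁻⁸)]^(1/4) = (3.07×10⁷)^(1/4) = 74.5 K.

T_eq ≈ 74.5 K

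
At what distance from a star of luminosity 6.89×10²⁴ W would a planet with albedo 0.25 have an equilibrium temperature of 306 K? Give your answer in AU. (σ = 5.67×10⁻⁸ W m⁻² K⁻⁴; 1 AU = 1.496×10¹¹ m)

From T_eq⁴ = L(1−A)/(16πσd²): d = √[L(1−A)/(16πσT_eq⁴)].
d = √[6.89×10²⁴ × 0.75 / (16π × 5.67×10⁻⁸ × (306)⁴)] = 1.44×10¹⁰ m = 0.0961 AU.

d ≈ 0.0961 AU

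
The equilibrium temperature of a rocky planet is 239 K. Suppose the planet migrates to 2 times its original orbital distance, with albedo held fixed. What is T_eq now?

T_eq ∝ L^(1/4) · d^(−1/2).
T′ = 239 / 2^(1/2) = 169 K.

T_eq ≈ 169 K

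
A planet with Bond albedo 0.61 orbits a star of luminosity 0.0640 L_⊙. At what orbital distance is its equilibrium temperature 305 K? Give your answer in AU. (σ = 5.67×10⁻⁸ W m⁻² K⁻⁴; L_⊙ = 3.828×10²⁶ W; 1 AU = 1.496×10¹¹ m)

L = 0.0640 × 3.828×10²⁶ = 2.45×10²⁵ W.
From T_eq⁴ = L(1−A)/(16πσd²): d = √[L(1−A)/(16πσT_eq⁴)].
d = √[2.45×10²⁵ × 0.39 / (16π × 5.67×10⁻⁸ × (305)⁴)] = 1.97×10¹⁰ m = 0.132 AU.

d ≈ 0.132 AU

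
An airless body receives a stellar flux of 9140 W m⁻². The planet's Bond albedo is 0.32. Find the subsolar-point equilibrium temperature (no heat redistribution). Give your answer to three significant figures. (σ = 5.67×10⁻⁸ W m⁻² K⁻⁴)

At the subsolar point the surface absorbs S(1−A) and emits σT⁴ per unit area — no factor of 4, since only the local patch is in balance.
T = [9140 × 0.68 / 5.67×10⁻⁸]^(1/4) = (1.10×10¹¹)^(1/4) = 575 K.

T_ss ≈ 575 K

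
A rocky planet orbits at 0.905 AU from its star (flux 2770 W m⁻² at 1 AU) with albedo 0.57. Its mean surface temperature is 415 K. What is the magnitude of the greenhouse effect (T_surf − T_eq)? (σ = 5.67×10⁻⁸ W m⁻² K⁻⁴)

ΔT ≈ 132.0 K

S = 2770/0.905² = 3382 W m⁻².
T_eq = [S(1−A)/(4σ)]^(1/4) = [3382×0.43/(4×5.67×10⁻⁸)]^(1/4) = 283.0 K.
ΔT = T_surf − T_eq = 415 − 283.0.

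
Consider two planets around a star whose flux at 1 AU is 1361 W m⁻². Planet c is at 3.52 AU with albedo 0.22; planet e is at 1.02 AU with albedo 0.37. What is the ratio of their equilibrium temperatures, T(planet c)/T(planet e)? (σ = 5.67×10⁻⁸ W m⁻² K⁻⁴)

T₁/T₂ ≈ 0.568

T_eq = [S₀(1−A)/(4σd²)]^(1/4), so T ∝ (1−A)^(1/4) / √d.
T₁ = [1361×0.78/(4×5.67×10⁻⁸×3.52²)]^(1/4) = 139.41 K.
T₂ = [1361×0.63/(4×5.67×10⁻⁸×1.02²)]^(1/4) = 245.52 K.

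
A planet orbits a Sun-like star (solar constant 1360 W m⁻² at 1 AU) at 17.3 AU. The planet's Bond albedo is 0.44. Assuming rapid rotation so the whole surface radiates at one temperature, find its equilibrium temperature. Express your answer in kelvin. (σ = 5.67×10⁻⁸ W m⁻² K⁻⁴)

T_eq ≈ 57.9 K

Flux at 17.3 AU: S = 1360/17.3² = 4.54 W m⁻².
Energy balance: absorbed = emitted ⇒ πR²·S(1−A) = 4πR²·σT_eq⁴, so T_eq⁴ = S(1−A)/(4σ).
T_eq = [4.54 × 0.56 / (4 × 5.67×10⁻⁸)]^(1/4) = (1.12×10⁷)^(1/4) = 57.9 K.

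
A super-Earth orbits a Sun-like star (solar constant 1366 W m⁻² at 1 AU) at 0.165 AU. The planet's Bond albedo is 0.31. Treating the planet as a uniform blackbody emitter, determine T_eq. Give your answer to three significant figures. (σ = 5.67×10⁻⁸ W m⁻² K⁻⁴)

Flux at 0.165 AU: S = 1366/0.165² = 5.02×10⁴ W m⁻².
Energy balance: absorbed = emitted ⇒ πR²·S(1−A) = 4πR²·σT_eq⁴, so T_eq⁴ = S(1−A)/(4σ).
T_eq = [5.02×10⁴ × 0.69 / (4 × 5.67×10⁻⁸)]^(1/4) = (1.53×10¹¹)^(1/4) = 625 K.

T_eq ≈ 625 K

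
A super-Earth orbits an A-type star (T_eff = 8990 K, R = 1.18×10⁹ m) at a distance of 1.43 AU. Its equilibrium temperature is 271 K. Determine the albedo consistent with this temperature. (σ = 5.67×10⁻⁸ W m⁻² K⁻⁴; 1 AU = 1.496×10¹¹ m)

A ≈ 0.89

d = 1.43 AU = 2.14×10¹¹ m.
L = 4πR_⋆²σT_⋆⁴ = 4π(1.18×10⁹)² × 5.67×10⁻⁸ × (8990)⁴ = 6.48×10²⁷ W.
S = L/(4πd²) = 1.13×10⁴ W m⁻².
From T_eq⁴ = S(1−A)/(4σ): 1−A = 4σT_eq⁴/S.
1−A = 4 × 5.67×10⁻⁸ × (271)⁴ / 1.13×10⁴ = 0.109.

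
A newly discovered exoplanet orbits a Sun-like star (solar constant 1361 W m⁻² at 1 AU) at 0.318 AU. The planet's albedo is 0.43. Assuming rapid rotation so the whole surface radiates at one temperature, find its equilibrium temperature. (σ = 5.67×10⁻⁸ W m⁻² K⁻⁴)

Flux at 0.318 AU: S = 1361/0.318² = 1.35×10⁴ W m⁻².
Energy balance: absorbed = emitted ⇒ πR²·S(1−A) = 4πR²·σT_eq⁴, so T_eq⁴ = S(1−A)/(4σ).
T_eq = [1.35×10⁴ × 0.57 / (4 × 5.67×10⁻⁸)]^(1/4) = (3.38×10¹⁰)^(1/4) = 429 K.

T_eq ≈ 429 K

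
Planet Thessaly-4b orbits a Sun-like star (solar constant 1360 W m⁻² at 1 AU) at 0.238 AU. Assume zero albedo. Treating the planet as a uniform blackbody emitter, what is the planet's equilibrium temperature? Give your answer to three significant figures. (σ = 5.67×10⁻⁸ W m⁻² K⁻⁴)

T_eq ≈ 570 K

Flux at 0.238 AU: S = 1360/0.238² = 2.40×10⁴ W m⁻².
Energy balance: absorbed = emitted ⇒ πR²·S(1−A) = 4πR²·σT_eq⁴, so T_eq⁴ = S(1−A)/(4σ).
T_eq = [2.40×10⁴ × 1.00 / (4 × 5.67×10⁻⁸)]^(1/4) = (1.06×10¹¹)^(1/4) = 570 K.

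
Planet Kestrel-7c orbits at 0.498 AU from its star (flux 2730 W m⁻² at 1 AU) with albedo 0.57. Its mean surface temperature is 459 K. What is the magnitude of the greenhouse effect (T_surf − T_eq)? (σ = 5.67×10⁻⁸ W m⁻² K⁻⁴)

ΔT ≈ 78.9 K

S = 2730/0.498² = 1.101×10⁴ W m⁻².
T_eq = [S(1−A)/(4σ)]^(1/4) = [1.101×10⁴×0.43/(4×5.67×10⁻⁸)]^(1/4) = 380.1 K.
ΔT = T_surf − T_eq = 459 − 380.1.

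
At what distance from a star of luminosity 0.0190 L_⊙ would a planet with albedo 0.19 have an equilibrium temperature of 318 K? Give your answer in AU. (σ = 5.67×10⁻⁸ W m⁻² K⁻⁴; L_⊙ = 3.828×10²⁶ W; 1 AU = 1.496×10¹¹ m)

L = 0.0190 × 3.828×10²⁶ = 7.27×10²⁴ W.
From T_eq⁴ = L(1−A)/(16πσd²): d = √[L(1−A)/(16πσT_eq⁴)].
d = √[7.27×10²⁴ × 0.81 / (16π × 5.67×10⁻⁸ × (318)⁴)] = 1.42×10¹⁰ m = 0.0950 AU.

d ≈ 0.0950 AU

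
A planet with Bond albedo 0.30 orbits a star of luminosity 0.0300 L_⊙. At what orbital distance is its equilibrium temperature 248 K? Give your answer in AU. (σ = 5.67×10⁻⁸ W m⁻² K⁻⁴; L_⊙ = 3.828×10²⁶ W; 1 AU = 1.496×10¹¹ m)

d ≈ 0.183 AU

L = 0.0300 × 3.828×10²⁶ = 1.15×10²⁵ W.
From T_eq⁴ = L(1−A)/(16πσd²): d = √[L(1−A)/(16πσT_eq⁴)].
d = √[1.15×10²⁵ × 0.70 / (16π × 5.67×10⁻⁸ × (248)⁴)] = 2.73×10¹⁰ m = 0.183 AU.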